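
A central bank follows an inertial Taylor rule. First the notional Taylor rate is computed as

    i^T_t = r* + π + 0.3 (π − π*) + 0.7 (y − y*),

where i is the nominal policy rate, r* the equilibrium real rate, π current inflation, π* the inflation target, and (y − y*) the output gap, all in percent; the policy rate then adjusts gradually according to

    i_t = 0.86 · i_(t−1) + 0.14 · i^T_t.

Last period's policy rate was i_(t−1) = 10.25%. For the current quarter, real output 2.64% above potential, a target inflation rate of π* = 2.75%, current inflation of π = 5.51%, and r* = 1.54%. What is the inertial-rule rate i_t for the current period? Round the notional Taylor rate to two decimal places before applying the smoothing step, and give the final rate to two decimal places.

10.18%

Output 2.64% above potential → (y − y*) = 2.64.
i^T_t = 1.54 + 5.51 + 0.3 × (5.51 − 2.75) + 0.7 × 2.64
   = 1.54 + 5.51 + 0.828 + 1.848 = 9.73
i_t = 0.86 × 10.25 + 0.14 × 9.73 = 8.815 + 1.3622 = 10.18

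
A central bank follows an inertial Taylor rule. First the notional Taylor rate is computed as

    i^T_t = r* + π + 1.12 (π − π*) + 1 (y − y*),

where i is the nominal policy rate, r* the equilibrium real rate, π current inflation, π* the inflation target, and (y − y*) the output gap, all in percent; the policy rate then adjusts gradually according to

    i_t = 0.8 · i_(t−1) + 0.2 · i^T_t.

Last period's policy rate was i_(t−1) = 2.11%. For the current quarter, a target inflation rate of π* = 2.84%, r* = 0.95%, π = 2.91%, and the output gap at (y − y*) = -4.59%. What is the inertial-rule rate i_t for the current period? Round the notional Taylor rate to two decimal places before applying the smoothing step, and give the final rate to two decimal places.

i^T_t = 0.95 + 2.91 + 1.12 × (2.91 − 2.84) + 1 × (-4.59)
   = 0.95 + 2.91 + 0.0784 − 4.59 = -0.65
i_t = 0.8 × 2.11 + 0.2 × (-0.65) = 1.688 − 0.13 = 1.56

1.56%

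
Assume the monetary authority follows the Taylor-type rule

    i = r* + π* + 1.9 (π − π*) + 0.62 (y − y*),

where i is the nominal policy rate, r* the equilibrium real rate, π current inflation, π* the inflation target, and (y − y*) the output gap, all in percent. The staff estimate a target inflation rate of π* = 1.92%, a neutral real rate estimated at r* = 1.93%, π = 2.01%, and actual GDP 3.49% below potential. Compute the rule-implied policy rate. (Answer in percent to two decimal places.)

Output 3.49% below potential → (y − y*) = -3.49.
i = 1.93 + 1.92 + 1.9 × (2.01 − 1.92) + 0.62 × (-3.49)
   = 1.93 + 1.92 + 0.171 − 2.1638 = 1.86

1.86%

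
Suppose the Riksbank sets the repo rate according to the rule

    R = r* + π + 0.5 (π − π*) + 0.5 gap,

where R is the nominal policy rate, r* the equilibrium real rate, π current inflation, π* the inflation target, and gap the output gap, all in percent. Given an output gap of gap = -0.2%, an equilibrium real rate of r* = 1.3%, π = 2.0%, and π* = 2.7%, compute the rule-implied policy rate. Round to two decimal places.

2.85%

R = 1.3 + 2.0 + 0.5 × (2.0 − 2.7) + 0.5 × (-0.2)
   = 1.3 + 2 − 0.35 − 0.1 = 2.85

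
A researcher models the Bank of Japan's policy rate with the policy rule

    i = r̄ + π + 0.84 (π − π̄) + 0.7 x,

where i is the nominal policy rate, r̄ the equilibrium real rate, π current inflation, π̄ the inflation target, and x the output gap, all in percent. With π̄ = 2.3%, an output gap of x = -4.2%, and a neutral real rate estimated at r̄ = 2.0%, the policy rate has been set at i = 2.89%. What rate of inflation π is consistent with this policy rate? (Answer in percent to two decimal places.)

3.13%

Collecting π: i = r̄ + (1 + 0.84) π − 0.84 π̄ + 0.7 x
1.84 π = 2.89 − 2.0 + 0.84 × 2.3 − 0.7 × (-4.2) = 5.762
π = 5.762 / 1.84 = 3.13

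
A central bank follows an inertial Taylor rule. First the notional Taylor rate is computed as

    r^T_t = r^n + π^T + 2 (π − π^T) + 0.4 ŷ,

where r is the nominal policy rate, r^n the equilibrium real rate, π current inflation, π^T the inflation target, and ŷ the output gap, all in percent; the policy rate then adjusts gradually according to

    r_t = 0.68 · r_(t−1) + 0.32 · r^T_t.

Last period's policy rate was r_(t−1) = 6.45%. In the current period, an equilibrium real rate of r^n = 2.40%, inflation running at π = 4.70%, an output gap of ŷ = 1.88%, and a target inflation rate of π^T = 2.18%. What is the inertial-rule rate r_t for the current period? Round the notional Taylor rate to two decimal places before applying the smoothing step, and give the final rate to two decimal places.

7.70%

r^T_t = 2.40 + 2.18 + 2 × (4.70 − 2.18) + 0.4 × 1.88
   = 2.40 + 2.18 + 5.04 + 0.752 = 10.37
r_t = 0.68 × 6.45 + 0.32 × 10.37 = 4.386 + 3.3184 = 7.70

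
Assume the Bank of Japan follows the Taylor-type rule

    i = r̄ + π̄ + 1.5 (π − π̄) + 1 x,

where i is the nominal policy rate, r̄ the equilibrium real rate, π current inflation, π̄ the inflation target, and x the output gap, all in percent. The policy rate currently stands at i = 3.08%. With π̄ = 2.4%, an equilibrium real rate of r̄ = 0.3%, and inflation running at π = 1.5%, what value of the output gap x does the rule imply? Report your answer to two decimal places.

1 x = 3.08 − 0.3 − 2.4 − 1.5 × (1.5 − 2.4) = 1.73
x = 1.73 / 1 = 1.73

1.73%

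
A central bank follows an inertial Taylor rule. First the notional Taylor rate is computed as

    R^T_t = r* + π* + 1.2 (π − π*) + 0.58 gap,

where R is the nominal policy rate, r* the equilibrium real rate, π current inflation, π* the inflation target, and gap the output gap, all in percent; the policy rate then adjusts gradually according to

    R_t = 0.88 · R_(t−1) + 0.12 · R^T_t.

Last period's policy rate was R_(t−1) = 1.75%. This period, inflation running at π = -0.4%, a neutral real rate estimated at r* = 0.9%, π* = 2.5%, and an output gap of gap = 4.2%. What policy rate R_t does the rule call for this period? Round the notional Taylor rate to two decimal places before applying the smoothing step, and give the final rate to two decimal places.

1.82%

R^T_t = 0.9 + 2.5 + 1.2 × (-0.4 − 2.5) + 0.58 × 4.2
   = 0.9 + 2.5 − 3.48 + 2.436 = 2.36
R_t = 0.88 × 1.75 + 0.12 × 2.36 = 1.54 + 0.2832 = 1.82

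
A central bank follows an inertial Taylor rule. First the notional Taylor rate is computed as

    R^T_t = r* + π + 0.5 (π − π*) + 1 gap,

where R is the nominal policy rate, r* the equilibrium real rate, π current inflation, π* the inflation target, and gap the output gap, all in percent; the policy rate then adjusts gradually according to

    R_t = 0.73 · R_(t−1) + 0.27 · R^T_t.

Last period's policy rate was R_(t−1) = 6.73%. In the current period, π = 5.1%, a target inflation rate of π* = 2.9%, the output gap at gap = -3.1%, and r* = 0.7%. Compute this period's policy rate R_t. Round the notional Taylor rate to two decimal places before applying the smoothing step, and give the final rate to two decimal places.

5.94%

R^T_t = 0.7 + 5.1 + 0.5 × (5.1 − 2.9) + 1 × (-3.1)
   = 0.7 + 5.1 + 1.1 − 3.1 = 3.80
R_t = 0.73 × 6.73 + 0.27 × 3.80 = 4.9129 + 1.026 = 5.94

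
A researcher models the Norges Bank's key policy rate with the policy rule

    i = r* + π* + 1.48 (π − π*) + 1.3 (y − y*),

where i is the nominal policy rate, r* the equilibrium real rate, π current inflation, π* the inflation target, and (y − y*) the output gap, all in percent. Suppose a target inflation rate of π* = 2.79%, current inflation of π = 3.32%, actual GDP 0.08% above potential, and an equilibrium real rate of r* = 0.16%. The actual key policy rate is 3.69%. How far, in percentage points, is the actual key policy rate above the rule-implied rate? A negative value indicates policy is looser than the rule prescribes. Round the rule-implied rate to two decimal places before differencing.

-0.15 pp

Output 0.08% above potential → (y − y*) = 0.08.
i = 0.16 + 2.79 + 1.48 × (3.32 − 2.79) + 1.3 × 0.08
   = 0.16 + 2.79 + 0.7844 + 0.104 = 3.84
Deviation = 3.69 − 3.84 = -0.15 pp.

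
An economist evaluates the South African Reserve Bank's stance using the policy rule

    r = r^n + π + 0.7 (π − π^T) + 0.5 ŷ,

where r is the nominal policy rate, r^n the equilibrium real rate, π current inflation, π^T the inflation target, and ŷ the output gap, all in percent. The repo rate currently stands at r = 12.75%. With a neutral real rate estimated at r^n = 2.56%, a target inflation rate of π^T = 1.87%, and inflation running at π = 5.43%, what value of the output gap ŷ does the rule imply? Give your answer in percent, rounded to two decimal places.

4.54%

0.5 ŷ = 12.75 − 2.56 − 5.43 − 0.7 × (5.43 − 1.87) = 2.268
ŷ = 2.268 / 0.5 = 4.54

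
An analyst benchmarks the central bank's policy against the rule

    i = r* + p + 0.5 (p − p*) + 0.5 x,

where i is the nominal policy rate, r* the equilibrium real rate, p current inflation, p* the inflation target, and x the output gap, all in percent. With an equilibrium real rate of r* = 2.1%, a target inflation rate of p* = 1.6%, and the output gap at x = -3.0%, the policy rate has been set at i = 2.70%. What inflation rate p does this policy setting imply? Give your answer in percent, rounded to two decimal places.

Collecting p: i = r* + (1 + 0.5) p − 0.5 p* + 0.5 x
1.5 p = 2.70 − 2.1 + 0.5 × 1.6 − 0.5 × (-3.0) = 2.9
p = 2.9 / 1.5 = 1.93

1.93%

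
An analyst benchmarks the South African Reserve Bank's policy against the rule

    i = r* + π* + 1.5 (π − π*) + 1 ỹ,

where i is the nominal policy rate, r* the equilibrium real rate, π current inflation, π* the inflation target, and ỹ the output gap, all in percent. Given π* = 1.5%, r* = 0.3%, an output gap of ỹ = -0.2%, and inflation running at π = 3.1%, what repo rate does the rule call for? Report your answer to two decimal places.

i = 0.3 + 1.5 + 1.5 × (3.1 − 1.5) + 1 × (-0.2)
   = 0.3 + 1.5 + 2.4 − 0.2 = 4.00

4.00%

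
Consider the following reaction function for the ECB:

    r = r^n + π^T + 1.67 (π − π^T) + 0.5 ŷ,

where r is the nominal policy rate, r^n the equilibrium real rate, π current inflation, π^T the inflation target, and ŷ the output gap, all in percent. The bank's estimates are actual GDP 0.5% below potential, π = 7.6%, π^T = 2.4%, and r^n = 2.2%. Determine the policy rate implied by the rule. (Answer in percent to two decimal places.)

Output 0.5% below potential → ŷ = -0.5.
r = 2.2 + 2.4 + 1.67 × (7.6 − 2.4) + 0.5 × (-0.5)
   = 2.2 + 2.4 + 8.684 − 0.25 = 13.03

13.03%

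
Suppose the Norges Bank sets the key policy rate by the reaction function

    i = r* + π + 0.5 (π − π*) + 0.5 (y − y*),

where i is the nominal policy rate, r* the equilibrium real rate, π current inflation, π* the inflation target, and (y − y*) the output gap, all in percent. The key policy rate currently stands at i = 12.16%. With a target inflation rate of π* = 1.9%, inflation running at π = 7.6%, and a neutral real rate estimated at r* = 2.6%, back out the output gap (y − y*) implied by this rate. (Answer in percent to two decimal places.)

0.5 (y − y*) = 12.16 − 2.6 − 7.6 − 0.5 × (7.6 − 1.9) = -0.89
(y − y*) = -0.89 / 0.5 = -1.78

-1.78%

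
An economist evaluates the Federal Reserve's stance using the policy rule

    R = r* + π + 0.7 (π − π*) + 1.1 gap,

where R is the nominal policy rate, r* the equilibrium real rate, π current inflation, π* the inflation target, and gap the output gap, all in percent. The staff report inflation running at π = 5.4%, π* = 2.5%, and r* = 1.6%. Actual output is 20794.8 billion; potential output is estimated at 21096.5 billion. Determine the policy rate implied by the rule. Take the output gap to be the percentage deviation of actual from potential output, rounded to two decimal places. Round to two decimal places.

7.46%

Output gap = 100 × (20794.8 − 21096.5) / 21096.5 = -1.43%.
R = 1.60 + 5.40 + 0.7 × (5.40 − 2.50) + 1.1 × (-1.43)
   = 1.60 + 5.4 + 2.03 − 1.573 = 7.46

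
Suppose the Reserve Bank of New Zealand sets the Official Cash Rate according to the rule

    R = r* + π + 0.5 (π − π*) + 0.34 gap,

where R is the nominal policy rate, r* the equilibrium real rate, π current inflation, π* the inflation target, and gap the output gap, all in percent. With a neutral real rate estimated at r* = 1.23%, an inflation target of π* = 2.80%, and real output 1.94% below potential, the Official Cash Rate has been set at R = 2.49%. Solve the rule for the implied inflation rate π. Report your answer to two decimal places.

Output 1.94% below potential → gap = -1.94.
Collecting π: R = r* + (1 + 0.5) π − 0.5 π* + 0.34 gap
1.5 π = 2.49 − 1.23 + 0.5 × 2.80 − 0.34 × (-1.94) = 3.3196
π = 3.3196 / 1.5 = 2.21

2.21%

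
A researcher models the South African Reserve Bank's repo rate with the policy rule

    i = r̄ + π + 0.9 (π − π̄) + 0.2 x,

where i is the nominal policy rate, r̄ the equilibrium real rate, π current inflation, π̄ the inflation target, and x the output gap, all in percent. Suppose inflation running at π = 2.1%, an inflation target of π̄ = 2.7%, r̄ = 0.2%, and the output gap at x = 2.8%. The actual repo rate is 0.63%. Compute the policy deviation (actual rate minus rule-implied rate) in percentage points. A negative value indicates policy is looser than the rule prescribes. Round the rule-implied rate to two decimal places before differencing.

i = 0.2 + 2.1 + 0.9 × (2.1 − 2.7) + 0.2 × 2.8
   = 0.2 + 2.1 − 0.54 + 0.56 = 2.32
Deviation = 0.63 − 2.32 = -1.69 pp.

-1.69 pp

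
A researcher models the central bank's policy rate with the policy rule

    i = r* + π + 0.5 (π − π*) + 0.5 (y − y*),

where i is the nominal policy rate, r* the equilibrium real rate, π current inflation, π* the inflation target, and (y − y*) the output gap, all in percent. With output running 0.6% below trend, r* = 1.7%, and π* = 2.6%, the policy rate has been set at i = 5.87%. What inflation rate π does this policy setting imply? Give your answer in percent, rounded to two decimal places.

3.85%

Output 0.6% below potential → (y − y*) = -0.6.
Collecting π: i = r* + (1 + 0.5) π − 0.5 π* + 0.5 (y − y*)
1.5 π = 5.87 − 1.7 + 0.5 × 2.6 − 0.5 × (-0.6) = 5.77
π = 5.77 / 1.5 = 3.85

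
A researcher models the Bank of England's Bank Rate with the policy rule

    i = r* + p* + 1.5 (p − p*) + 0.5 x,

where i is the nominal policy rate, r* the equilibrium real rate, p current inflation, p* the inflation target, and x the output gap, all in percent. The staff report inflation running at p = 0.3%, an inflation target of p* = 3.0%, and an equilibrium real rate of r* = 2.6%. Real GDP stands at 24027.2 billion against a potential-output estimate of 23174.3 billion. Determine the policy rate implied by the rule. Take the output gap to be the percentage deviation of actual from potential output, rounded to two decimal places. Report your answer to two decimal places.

Output gap = 100 × (24027.2 − 23174.3) / 23174.3 = 3.68%.
i = 2.60 + 3.00 + 1.5 × (0.30 − 3.00) + 0.5 × 3.68
   = 2.60 + 3 − 4.05 + 1.84 = 3.39

3.39%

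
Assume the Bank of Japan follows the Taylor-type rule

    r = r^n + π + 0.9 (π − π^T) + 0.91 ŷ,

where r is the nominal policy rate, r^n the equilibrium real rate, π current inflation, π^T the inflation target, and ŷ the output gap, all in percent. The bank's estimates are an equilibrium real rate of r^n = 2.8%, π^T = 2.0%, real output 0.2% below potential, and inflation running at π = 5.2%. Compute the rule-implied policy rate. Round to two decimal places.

Output 0.2% below potential → ŷ = -0.2.
r = 2.8 + 5.2 + 0.9 × (5.2 − 2.0) + 0.91 × (-0.2)
   = 2.8 + 5.2 + 2.88 − 0.182 = 10.70

10.70%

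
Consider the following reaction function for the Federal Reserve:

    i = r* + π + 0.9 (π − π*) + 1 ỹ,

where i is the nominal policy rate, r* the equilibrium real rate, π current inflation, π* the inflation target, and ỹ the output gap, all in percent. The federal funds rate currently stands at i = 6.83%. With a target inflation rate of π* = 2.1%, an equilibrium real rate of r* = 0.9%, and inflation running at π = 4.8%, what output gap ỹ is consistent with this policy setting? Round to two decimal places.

1 ỹ = 6.83 − 0.9 − 4.8 − 0.9 × (4.8 − 2.1) = -1.3
ỹ = -1.3 / 1 = -1.30

-1.30%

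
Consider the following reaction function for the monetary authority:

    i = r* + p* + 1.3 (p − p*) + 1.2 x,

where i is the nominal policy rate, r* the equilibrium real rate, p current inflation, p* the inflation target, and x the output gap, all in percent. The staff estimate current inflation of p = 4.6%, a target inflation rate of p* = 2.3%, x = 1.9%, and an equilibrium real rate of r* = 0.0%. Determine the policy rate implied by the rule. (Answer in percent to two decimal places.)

7.57%

i = 0.0 + 2.3 + 1.3 × (4.6 − 2.3) + 1.2 × 1.9
   = 0.0 + 2.3 + 2.99 + 2.28 = 7.57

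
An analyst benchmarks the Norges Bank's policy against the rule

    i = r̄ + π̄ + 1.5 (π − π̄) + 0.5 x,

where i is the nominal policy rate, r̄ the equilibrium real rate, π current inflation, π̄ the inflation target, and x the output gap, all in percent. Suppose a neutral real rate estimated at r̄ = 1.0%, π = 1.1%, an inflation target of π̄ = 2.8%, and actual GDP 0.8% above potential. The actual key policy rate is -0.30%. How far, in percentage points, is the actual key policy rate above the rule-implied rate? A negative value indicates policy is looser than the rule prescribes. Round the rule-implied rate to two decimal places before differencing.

Output 0.8% above potential → x = 0.8.
i = 1.0 + 2.8 + 1.5 × (1.1 − 2.8) + 0.5 × 0.8
   = 1.0 + 2.8 − 2.55 + 0.4 = 1.65
Deviation = -0.30 − 1.65 = -1.95 pp.

-1.95 pp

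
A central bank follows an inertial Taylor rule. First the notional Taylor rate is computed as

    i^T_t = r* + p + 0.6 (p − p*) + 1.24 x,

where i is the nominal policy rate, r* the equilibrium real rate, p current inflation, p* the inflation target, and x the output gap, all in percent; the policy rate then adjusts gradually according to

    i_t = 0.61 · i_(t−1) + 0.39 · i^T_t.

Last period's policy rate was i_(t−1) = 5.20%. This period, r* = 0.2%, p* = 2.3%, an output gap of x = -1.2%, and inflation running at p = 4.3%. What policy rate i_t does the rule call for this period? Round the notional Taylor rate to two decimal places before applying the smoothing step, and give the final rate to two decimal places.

4.81%

i^T_t = 0.2 + 4.3 + 0.6 × (4.3 − 2.3) + 1.24 × (-1.2)
   = 0.2 + 4.3 + 1.2 − 1.488 = 4.21
i_t = 0.61 × 5.20 + 0.39 × 4.21 = 3.172 + 1.6419 = 4.81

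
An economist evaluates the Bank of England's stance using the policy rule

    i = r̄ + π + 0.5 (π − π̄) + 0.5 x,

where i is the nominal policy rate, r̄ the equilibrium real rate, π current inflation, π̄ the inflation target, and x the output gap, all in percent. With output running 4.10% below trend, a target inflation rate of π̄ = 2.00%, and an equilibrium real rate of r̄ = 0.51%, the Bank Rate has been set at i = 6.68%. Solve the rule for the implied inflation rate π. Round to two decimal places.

6.15%

Output 4.10% below potential → x = -4.10.
Collecting π: i = r̄ + (1 + 0.5) π − 0.5 π̄ + 0.5 x
1.5 π = 6.68 − 0.51 + 0.5 × 2.00 − 0.5 × (-4.10) = 9.22
π = 9.22 / 1.5 = 6.15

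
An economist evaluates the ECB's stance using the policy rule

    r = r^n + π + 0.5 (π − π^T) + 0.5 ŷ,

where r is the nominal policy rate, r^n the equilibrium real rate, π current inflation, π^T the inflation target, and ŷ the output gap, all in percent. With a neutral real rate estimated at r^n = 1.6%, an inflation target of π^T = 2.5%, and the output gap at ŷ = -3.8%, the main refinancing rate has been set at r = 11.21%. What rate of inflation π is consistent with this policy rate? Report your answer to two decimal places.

Collecting π: r = r^n + (1 + 0.5) π − 0.5 π^T + 0.5 ŷ
1.5 π = 11.21 − 1.6 + 0.5 × 2.5 − 0.5 × (-3.8) = 12.76
π = 12.76 / 1.5 = 8.51

8.51%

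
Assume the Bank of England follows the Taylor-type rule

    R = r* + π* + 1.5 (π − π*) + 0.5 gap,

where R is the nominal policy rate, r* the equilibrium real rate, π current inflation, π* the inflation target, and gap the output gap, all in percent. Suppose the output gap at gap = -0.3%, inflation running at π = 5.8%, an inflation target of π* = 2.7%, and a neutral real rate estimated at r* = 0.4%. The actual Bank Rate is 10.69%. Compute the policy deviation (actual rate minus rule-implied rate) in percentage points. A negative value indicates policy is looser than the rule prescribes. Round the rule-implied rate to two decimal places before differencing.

3.09 pp

R = 0.4 + 2.7 + 1.5 × (5.8 − 2.7) + 0.5 × (-0.3)
   = 0.4 + 2.7 + 4.65 − 0.15 = 7.60
Deviation = 10.69 − 7.60 = 3.09 pp.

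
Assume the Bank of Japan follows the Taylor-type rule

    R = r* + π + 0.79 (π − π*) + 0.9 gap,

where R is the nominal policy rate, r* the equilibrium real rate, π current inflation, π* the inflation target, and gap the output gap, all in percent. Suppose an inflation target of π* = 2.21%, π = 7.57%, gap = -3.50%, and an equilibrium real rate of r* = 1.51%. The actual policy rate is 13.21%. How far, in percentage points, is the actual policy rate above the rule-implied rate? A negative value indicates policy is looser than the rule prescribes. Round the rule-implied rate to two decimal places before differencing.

R = 1.51 + 7.57 + 0.79 × (7.57 − 2.21) + 0.9 × (-3.50)
   = 1.51 + 7.57 + 4.2344 − 3.15 = 10.16
Deviation = 13.21 − 10.16 = 3.05 pp.

3.05 pp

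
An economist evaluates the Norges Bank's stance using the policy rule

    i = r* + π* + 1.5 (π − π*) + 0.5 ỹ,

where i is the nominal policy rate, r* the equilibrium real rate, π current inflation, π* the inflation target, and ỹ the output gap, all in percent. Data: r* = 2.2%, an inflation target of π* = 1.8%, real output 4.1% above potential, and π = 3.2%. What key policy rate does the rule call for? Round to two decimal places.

Output 4.1% above potential → ỹ = 4.1.
i = 2.2 + 1.8 + 1.5 × (3.2 − 1.8) + 0.5 × 4.1
   = 2.2 + 1.8 + 2.1 + 2.05 = 8.15

8.15%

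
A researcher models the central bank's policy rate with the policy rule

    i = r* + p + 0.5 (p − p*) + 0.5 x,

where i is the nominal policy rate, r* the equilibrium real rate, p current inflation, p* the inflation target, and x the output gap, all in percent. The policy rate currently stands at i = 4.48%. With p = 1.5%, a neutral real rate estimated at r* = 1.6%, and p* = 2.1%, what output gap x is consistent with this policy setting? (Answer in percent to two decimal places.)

0.5 x = 4.48 − 1.6 − 1.5 − 0.5 × (1.5 − 2.1) = 1.68
x = 1.68 / 0.5 = 3.36

3.36%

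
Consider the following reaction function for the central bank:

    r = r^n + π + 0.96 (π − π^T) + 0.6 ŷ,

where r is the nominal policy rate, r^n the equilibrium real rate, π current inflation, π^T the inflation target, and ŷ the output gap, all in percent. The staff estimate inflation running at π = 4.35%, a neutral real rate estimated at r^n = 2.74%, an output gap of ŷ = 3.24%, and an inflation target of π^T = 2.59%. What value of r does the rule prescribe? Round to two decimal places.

r = 2.74 + 4.35 + 0.96 × (4.35 − 2.59) + 0.6 × 3.24
   = 2.74 + 4.35 + 1.6896 + 1.944 = 10.72

10.72%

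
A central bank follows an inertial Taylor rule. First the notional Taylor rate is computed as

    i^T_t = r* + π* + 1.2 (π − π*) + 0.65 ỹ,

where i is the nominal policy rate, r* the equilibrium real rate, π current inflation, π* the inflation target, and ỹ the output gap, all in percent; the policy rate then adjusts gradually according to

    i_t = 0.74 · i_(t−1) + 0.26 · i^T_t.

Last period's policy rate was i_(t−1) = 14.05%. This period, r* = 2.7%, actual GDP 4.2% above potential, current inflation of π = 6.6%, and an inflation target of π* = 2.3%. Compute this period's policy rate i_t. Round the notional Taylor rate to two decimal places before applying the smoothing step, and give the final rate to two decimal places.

13.75%

Output 4.2% above potential → ỹ = 4.2.
i^T_t = 2.7 + 2.3 + 1.2 × (6.6 − 2.3) + 0.65 × 4.2
   = 2.7 + 2.3 + 5.16 + 2.73 = 12.89
i_t = 0.74 × 14.05 + 0.26 × 12.89 = 10.397 + 3.3514 = 13.75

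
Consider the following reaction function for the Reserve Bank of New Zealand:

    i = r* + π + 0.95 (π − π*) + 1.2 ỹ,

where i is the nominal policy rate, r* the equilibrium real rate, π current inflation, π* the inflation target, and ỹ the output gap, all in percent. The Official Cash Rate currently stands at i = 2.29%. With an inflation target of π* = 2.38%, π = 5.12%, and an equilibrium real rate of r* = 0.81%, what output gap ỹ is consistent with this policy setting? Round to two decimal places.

-5.20%

1.2 ỹ = 2.29 − 0.81 − 5.12 − 0.95 × (5.12 − 2.38) = -6.243
ỹ = -6.243 / 1.2 = -5.20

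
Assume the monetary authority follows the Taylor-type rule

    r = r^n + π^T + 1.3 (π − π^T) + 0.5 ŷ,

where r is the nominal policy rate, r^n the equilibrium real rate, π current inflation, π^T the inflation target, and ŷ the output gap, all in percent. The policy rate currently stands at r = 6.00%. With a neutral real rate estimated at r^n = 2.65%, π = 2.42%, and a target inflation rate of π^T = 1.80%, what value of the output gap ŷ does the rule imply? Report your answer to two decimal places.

1.49%

0.5 ŷ = 6.00 − 2.65 − 1.80 − 1.3 × (2.42 − 1.80) = 0.744
ŷ = 0.744 / 0.5 = 1.49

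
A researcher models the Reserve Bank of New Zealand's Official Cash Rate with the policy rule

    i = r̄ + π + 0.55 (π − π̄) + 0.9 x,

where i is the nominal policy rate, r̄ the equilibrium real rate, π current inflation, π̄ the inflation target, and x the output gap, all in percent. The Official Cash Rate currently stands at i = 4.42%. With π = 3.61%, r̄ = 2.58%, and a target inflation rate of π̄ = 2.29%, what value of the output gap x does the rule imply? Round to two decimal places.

-2.77%

0.9 x = 4.42 − 2.58 − 3.61 − 0.55 × (3.61 − 2.29) = -2.496
x = -2.496 / 0.9 = -2.77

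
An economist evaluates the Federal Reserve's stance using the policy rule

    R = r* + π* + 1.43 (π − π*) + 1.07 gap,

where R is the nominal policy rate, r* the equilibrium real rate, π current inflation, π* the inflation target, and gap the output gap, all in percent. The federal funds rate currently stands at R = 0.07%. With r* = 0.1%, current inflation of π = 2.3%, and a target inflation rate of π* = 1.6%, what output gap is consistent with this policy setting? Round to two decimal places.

-2.46%

1.07 gap = 0.07 − 0.1 − 1.6 − 1.43 × (2.3 − 1.6) = -2.631
gap = -2.631 / 1.07 = -2.46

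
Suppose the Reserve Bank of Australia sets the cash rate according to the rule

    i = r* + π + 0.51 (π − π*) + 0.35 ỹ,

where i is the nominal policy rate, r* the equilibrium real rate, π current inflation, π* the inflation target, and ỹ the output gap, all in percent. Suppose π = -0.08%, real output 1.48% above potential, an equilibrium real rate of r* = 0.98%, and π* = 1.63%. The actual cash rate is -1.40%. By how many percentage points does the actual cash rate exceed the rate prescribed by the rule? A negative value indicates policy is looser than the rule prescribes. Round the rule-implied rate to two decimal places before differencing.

Output 1.48% above potential → ỹ = 1.48.
i = 0.98 + (-0.08) + 0.51 × (-0.08 − 1.63) + 0.35 × 1.48
   = 0.98 − 0.08 − 0.8721 + 0.518 = 0.55
Deviation = -1.40 − 0.55 = -1.95 pp.

-1.95 pp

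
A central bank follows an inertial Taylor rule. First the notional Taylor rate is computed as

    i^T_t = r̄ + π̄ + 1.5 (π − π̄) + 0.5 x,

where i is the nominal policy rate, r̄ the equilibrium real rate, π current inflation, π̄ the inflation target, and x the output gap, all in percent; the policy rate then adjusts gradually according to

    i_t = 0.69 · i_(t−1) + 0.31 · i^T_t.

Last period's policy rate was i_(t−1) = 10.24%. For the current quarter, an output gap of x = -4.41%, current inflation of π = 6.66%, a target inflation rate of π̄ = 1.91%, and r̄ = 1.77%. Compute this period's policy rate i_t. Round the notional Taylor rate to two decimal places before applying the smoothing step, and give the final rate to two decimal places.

9.73%

i^T_t = 1.77 + 1.91 + 1.5 × (6.66 − 1.91) + 0.5 × (-4.41)
   = 1.77 + 1.91 + 7.125 − 2.205 = 8.60
i_t = 0.69 × 10.24 + 0.31 × 8.60 = 7.0656 + 2.666 = 9.73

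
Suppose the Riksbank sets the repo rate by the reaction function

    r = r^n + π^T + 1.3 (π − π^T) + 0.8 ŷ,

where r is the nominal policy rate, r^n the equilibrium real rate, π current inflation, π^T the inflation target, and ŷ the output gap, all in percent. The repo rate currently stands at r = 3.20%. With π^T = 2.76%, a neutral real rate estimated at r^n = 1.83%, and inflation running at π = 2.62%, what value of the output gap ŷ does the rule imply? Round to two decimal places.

0.8 ŷ = 3.20 − 1.83 − 2.76 − 1.3 × (2.62 − 2.76) = -1.208
ŷ = -1.208 / 0.8 = -1.51

-1.51%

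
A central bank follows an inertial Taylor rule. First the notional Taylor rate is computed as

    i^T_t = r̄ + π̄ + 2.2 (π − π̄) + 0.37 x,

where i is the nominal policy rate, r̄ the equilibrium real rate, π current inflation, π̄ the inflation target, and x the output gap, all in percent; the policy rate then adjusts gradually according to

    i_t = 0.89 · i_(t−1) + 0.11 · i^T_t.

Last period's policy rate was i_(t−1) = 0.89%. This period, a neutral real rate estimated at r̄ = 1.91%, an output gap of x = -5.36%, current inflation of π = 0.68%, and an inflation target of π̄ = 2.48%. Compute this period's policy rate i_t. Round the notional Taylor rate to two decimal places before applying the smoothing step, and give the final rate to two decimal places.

i^T_t = 1.91 + 2.48 + 2.2 × (0.68 − 2.48) + 0.37 × (-5.36)
   = 1.91 + 2.48 − 3.96 − 1.9832 = -1.55
i_t = 0.89 × 0.89 + 0.11 × (-1.55) = 0.7921 − 0.1705 = 0.62

0.62%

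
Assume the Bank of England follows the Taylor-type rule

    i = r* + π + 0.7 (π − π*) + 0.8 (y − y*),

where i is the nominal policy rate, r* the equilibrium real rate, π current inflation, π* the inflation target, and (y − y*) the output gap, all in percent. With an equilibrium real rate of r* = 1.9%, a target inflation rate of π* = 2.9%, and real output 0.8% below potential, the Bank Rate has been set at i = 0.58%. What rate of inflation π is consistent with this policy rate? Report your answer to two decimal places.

Output 0.8% below potential → (y − y*) = -0.8.
Collecting π: i = r* + (1 + 0.7) π − 0.7 π* + 0.8 (y − y*)
1.7 π = 0.58 − 1.9 + 0.7 × 2.9 − 0.8 × (-0.8) = 1.35
π = 1.35 / 1.7 = 0.79

0.79%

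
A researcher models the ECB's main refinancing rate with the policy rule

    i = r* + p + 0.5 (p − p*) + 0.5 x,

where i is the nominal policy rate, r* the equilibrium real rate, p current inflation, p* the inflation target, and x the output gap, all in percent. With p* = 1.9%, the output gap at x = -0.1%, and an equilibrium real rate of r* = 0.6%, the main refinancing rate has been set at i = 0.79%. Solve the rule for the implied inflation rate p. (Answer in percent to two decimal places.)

Collecting p: i = r* + (1 + 0.5) p − 0.5 p* + 0.5 x
1.5 p = 0.79 − 0.6 + 0.5 × 1.9 − 0.5 × (-0.1) = 1.19
p = 1.19 / 1.5 = 0.79

0.79%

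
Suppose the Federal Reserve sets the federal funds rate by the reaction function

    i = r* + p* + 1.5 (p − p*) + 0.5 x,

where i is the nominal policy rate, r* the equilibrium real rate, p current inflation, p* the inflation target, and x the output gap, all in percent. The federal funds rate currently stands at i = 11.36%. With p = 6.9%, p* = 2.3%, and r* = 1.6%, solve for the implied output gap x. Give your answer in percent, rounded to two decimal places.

1.12%

0.5 x = 11.36 − 1.6 − 2.3 − 1.5 × (6.9 − 2.3) = 0.56
x = 0.56 / 0.5 = 1.12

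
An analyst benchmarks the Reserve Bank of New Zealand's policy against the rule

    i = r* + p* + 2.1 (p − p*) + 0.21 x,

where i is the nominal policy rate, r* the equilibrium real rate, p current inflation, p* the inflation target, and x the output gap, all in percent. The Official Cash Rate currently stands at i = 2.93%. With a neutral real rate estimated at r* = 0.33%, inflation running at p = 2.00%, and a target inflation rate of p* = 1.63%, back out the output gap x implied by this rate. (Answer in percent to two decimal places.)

0.21 x = 2.93 − 0.33 − 1.63 − 2.1 × (2.00 − 1.63) = 0.193
x = 0.193 / 0.21 = 0.92

0.92%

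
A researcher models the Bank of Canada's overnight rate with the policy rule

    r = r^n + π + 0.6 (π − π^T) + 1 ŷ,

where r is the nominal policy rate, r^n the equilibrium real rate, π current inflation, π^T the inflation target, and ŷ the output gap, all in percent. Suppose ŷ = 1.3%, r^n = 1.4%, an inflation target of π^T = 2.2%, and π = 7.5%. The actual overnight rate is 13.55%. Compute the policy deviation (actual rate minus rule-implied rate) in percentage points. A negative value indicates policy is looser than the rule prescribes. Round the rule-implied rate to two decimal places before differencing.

0.17 pp

r = 1.4 + 7.5 + 0.6 × (7.5 − 2.2) + 1 × 1.3
   = 1.4 + 7.5 + 3.18 + 1.3 = 13.38
Deviation = 13.55 − 13.38 = 0.17 pp.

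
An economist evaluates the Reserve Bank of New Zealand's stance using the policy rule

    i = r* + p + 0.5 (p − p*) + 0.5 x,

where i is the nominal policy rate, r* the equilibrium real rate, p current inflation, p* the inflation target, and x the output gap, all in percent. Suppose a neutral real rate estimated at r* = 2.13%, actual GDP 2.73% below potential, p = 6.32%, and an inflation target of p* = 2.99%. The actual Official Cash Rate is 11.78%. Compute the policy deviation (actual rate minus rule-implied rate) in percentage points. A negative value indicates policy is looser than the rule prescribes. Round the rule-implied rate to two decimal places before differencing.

Output 2.73% below potential → x = -2.73.
i = 2.13 + 6.32 + 0.5 × (6.32 − 2.99) + 0.5 × (-2.73)
   = 2.13 + 6.32 + 1.665 − 1.365 = 8.75
Deviation = 11.78 − 8.75 = 3.03 pp.

3.03 pp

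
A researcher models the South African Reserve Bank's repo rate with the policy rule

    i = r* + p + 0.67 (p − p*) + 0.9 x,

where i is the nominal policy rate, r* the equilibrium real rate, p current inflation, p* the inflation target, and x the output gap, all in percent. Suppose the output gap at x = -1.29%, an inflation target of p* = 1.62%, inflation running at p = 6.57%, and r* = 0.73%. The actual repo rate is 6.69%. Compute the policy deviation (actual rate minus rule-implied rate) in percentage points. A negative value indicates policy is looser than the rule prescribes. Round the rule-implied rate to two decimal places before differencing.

-2.77 pp

i = 0.73 + 6.57 + 0.67 × (6.57 − 1.62) + 0.9 × (-1.29)
   = 0.73 + 6.57 + 3.3165 − 1.161 = 9.46
Deviation = 6.69 − 9.46 = -2.77 pp.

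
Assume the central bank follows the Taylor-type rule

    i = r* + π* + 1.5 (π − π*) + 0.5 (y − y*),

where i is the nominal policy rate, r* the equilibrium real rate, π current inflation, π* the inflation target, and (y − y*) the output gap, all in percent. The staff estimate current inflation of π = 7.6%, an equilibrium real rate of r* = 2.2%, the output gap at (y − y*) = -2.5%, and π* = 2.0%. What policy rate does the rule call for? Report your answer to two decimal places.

11.35%

i = 2.2 + 2.0 + 1.5 × (7.6 − 2.0) + 0.5 × (-2.5)
   = 2.2 + 2 + 8.4 − 1.25 = 11.35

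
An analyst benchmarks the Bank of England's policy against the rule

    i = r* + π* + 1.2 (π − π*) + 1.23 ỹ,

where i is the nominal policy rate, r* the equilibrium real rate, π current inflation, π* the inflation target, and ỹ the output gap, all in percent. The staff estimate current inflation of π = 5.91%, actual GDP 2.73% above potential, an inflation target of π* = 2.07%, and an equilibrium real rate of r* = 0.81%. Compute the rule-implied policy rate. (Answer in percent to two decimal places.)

10.85%

Output 2.73% above potential → ỹ = 2.73.
i = 0.81 + 2.07 + 1.2 × (5.91 − 2.07) + 1.23 × 2.73
   = 0.81 + 2.07 + 4.608 + 3.3579 = 10.85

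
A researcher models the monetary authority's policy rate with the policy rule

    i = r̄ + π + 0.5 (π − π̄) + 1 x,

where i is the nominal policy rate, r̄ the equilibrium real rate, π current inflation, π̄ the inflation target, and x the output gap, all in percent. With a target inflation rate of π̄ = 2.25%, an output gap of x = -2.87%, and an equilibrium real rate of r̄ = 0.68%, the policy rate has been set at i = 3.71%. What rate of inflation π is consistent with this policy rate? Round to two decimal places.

4.68%

Collecting π: i = r̄ + (1 + 0.5) π − 0.5 π̄ + 1 x
1.5 π = 3.71 − 0.68 + 0.5 × 2.25 − 1 × (-2.87) = 7.025
π = 7.025 / 1.5 = 4.68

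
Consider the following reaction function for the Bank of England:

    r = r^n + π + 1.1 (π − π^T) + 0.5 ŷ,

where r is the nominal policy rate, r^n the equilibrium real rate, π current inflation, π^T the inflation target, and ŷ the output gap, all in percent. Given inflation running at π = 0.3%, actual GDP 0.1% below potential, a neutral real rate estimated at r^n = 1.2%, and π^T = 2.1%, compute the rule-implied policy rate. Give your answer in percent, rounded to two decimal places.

Output 0.1% below potential → ŷ = -0.1.
r = 1.2 + 0.3 + 1.1 × (0.3 − 2.1) + 0.5 × (-0.1)
   = 1.2 + 0.3 − 1.98 − 0.05 = -0.53

-0.53%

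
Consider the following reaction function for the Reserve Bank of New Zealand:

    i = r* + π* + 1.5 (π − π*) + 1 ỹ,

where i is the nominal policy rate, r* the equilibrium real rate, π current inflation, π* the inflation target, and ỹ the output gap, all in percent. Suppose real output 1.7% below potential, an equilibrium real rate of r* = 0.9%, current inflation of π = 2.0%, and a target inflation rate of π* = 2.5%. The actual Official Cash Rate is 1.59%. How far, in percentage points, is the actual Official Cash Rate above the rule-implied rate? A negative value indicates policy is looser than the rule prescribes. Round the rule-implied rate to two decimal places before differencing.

0.64 pp

Output 1.7% below potential → ỹ = -1.7.
i = 0.9 + 2.5 + 1.5 × (2.0 − 2.5) + 1 × (-1.7)
   = 0.9 + 2.5 − 0.75 − 1.7 = 0.95
Deviation = 1.59 − 0.95 = 0.64 pp.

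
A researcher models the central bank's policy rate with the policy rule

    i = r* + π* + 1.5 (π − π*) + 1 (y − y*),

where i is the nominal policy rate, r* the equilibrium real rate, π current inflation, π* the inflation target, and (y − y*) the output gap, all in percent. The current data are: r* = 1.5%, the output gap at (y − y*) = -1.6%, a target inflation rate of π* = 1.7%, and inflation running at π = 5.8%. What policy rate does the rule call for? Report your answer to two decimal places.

7.75%

i = 1.5 + 1.7 + 1.5 × (5.8 − 1.7) + 1 × (-1.6)
   = 1.5 + 1.7 + 6.15 − 1.6 = 7.75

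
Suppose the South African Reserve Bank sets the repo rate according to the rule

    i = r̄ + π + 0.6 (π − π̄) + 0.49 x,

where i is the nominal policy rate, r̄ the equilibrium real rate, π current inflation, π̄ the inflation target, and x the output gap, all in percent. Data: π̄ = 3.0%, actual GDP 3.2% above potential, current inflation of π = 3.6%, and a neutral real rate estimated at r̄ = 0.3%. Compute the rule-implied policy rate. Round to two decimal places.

5.83%

Output 3.2% above potential → x = 3.2.
i = 0.3 + 3.6 + 0.6 × (3.6 − 3.0) + 0.49 × 3.2
   = 0.3 + 3.6 + 0.36 + 1.568 = 5.83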